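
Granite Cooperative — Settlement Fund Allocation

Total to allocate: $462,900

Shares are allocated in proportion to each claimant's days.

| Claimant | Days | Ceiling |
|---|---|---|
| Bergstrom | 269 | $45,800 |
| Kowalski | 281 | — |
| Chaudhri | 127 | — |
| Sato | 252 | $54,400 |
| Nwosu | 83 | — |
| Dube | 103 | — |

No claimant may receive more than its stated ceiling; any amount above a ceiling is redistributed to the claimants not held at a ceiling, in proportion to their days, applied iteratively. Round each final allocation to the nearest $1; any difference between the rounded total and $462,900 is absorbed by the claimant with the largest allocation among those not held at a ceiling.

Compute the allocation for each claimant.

Total days = 1,115.
Proportional shares (ignoring caps): Bergstrom 111,677.22; Kowalski 116,659.10; Chaudhri 52,724.93; Sato 104,619.55; Nwosu 34,458.03; Dube 42,761.17.
Capped: Bergstrom ($45,800), Sato ($54,400); balance $362,700 reallocated over remaining days 594.
Remaining shares: Kowalski 171,580.30 → $171,580; Chaudhri 77,546.97 → $77,547; Nwosu 50,680.30 → $50,680; Dube 62,892.42 → $62,892.
Rounding difference +$1 applied to Kowalski → $171,581.

Bergstrom: $45,800; Kowalski: $171,581; Chaudhri: $77,547; Sato: $54,400; Nwosu: $50,680; Dube: $62,892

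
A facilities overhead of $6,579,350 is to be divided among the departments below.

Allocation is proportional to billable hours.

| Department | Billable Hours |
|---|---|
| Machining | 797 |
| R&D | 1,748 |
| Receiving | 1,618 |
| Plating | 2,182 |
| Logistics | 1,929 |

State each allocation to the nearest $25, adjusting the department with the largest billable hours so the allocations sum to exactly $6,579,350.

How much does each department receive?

Billable hours total: 8,274.
Proportional shares: Machining 797/8,274 × $6,579,350 = 633,761.42; R&D 1,748/8,274 × $6,579,350 = 1,389,981.12; Receiving 1,618/8,274 × $6,579,350 = 1,286,607.24; Plating 2,182/8,274 × $6,579,350 = 1,735,090.85; Logistics 1,929/8,274 × $6,579,350 = 1,533,909.37.
At nearest $25: Machining $633,750; R&D $1,389,975; Receiving $1,286,600; Plating $1,735,100; Logistics $1,533,900. Sum = $6,579,325.
Difference $6,579,350 − $6,579,325 = +$25 applied to largest billable hours (Plating): Plating becomes $1,735,125.

Machining: $633,750; R&D: $1,389,975; Receiving: $1,286,600; Plating: $1,735,125; Logistics: $1,533,900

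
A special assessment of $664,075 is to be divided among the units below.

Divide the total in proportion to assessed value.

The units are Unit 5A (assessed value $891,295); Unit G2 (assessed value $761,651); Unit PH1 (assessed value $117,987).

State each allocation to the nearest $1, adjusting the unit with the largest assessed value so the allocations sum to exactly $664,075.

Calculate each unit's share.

Combined assessed value = 1,770,933.
Proportional shares: Unit 5A 891,295/1,770,933 × $664,075 = 334,223.11; Unit G2 761,651/1,770,933 × $664,075 = 285,608.43; Unit PH1 117,987/1,770,933 × $664,075 = 44,243.47.
After rounding ($1): Unit 5A $334,223; Unit G2 $285,608; Unit PH1 $44,243. Sum = $664,074.
Difference $664,075 − $664,074 = +$1 applied to largest assessed value (Unit 5A): Unit 5A becomes $334,224.

Unit 5A: $334,224 · Unit G2: $285,608 · Unit PH1: $44,243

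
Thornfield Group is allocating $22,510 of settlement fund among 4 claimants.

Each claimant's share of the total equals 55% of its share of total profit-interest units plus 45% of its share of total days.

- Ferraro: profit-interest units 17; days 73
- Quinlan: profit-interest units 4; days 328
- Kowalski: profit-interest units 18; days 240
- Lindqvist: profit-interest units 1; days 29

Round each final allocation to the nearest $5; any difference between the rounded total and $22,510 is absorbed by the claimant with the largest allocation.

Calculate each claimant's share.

Ferraro: $6,365; Quinlan: $6,195; Kowalski: $9,200; Lindqvist: $750

Profit-interest units total 40; days total 670.
Blended shares (55% profit-interest units + 45% days): Ferraro 0.2828; Quinlan 0.2753; Kowalski 0.4087; Lindqvist 0.0332.
Unrounded shares: Ferraro 6,365.37; Quinlan 6,196.97; Kowalski 9,199.70; Lindqvist 747.95.
Rounded to nearest $5: Ferraro $6,365; Quinlan $6,195; Kowalski $9,200; Lindqvist $750. Sum = $22,510.
No rounding difference to absorb.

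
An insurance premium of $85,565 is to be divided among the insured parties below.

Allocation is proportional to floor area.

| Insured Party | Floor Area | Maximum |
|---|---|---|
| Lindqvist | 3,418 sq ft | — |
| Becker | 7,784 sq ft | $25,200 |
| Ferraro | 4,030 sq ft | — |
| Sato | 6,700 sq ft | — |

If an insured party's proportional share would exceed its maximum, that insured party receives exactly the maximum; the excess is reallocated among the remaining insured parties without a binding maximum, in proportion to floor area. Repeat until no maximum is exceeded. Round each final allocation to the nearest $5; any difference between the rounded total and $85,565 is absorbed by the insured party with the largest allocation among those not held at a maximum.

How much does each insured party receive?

Sum of floor area: 21,932.
Unconstrained shares: Lindqvist 13,334.91; Becker 30,368.32; Ferraro 15,722.55; Sato 26,139.23.
Held at cap: Becker ($25,200); residual $60,365 reallocated over remaining floor area 14,148.
Remaining shares: Lindqvist 14,583.51 → $14,585; Ferraro 17,194.72 → $17,195; Sato 28,586.76 → $28,585.

Lindqvist: $14,585 · Becker: $25,200 · Ferraro: $17,195 · Sato: $28,585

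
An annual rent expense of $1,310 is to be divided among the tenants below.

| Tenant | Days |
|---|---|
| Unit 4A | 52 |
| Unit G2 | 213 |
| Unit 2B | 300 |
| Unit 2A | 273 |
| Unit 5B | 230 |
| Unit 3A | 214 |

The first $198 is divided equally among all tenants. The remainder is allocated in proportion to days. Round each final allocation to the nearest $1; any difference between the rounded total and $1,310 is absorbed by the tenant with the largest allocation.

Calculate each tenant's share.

Unit 4A: $78 | Unit G2: $218 | Unit 2B: $292 | Unit 2A: $270 | Unit 5B: $233 | Unit 3A: $219

$198 shared equally gives $33 per tenant.
Remainder $1,112 by days (total 1,282): Unit 4A 45.10 → $45; Unit G2 184.76 → $185; Unit 2B 260.22 → $260; Unit 2A 236.80 → $237; Unit 5B 199.501 → $200; Unit 3A 185.62 → $186.
Rounding difference −$1 on remainder applied to Unit 2B.
Totals: Unit 4A $33 + $45 = $78; Unit G2 $33 + $185 = $218; Unit 2B $33 + $259 = $292; Unit 2A $33 + $237 = $270; Unit 5B $33 + $200 = $233; Unit 3A $33 + $186 = $219.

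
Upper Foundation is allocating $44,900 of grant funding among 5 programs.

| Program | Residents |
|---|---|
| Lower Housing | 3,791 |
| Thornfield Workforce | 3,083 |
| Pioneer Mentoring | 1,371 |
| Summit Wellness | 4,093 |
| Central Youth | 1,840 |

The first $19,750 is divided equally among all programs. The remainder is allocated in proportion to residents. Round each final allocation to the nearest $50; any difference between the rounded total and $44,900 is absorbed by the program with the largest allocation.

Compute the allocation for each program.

First tranche $19,750 split equally: $3,950 each.
Remainder $25,150 by residents (total 14,178): Lower Housing 6,724.76 → $6,700; Thornfield Workforce 5,468.86 → $5,450; Pioneer Mentoring 2,431.98 → $2,450; Summit Wellness 7,260.47 → $7,250; Central Youth 3,263.93 → $3,250.
Rounding difference +$50 on remainder applied to Summit Wellness.
Totals: Lower Housing $3,950 + $6,700 = $10,650; Thornfield Workforce $3,950 + $5,450 = $9,400; Pioneer Mentoring $3,950 + $2,450 = $6,400; Summit Wellness $3,950 + $7,300 = $11,250; Central Youth $3,950 + $3,250 = $7,200.

Lower Housing: $10,650 | Thornfield Workforce: $9,400 | Pioneer Mentoring: $6,400 | Summit Wellness: $11,250 | Central Youth: $7,200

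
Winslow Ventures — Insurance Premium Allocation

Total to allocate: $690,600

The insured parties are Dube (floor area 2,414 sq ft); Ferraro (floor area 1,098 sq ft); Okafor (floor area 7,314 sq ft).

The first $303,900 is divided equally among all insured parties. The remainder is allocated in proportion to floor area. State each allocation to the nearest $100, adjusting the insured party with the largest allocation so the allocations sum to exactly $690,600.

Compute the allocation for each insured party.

Dube: $187,500 · Ferraro: $140,500 · Okafor: $362,600

First tranche $303,900 split equally: $101,300 each.
Remainder $386,700 by floor area (total 10,826): Dube 86,227.03 → $86,200; Ferraro 39,220.08 → $39,200; Okafor 261,252.89 → $261,300.
Totals: Dube $101,300 + $86,200 = $187,500; Ferraro $101,300 + $39,200 = $140,500; Okafor $101,300 + $261,300 = $362,600.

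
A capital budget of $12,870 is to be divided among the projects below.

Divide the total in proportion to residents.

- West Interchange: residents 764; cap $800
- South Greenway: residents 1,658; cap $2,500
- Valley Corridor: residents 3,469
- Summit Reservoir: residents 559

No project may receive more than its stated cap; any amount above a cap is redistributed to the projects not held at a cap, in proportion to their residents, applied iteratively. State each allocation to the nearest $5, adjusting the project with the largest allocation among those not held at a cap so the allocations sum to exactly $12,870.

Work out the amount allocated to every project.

Combined residents = 6,450.
Pro-rata shares before constraints: West Interchange 1,524.45; South Greenway 3,308.29; Valley Corridor 6,921.87; Summit Reservoir 1,115.40.
Cap binds for West Interchange ($800), South Greenway ($2,500); remaining pool $9,570 reallocated over remaining residents 4,028.
Shares after redistribution: Valley Corridor 8,241.89 → $8,240; Summit Reservoir 1,328.11 → $1,330.

West Interchange: $800 | South Greenway: $2,500 | Valley Corridor: $8,240 | Summit Reservoir: $1,330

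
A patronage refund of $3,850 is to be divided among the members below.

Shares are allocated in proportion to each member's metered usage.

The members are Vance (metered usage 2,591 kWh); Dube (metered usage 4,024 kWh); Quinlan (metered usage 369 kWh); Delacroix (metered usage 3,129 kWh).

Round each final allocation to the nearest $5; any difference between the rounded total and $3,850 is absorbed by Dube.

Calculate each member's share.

Sum of metered usage: 10,113.
Unrounded shares: Vance 2,591/10,113 × $3,850 = 986.39; Dube 4,024/10,113 × $3,850 = 1,531.93; Quinlan 369/10,113 × $3,850 = 140.48; Delacroix 3,129/10,113 × $3,850 = 1,191.20.
At nearest $5: Vance $985; Dube $1,530; Quinlan $140; Delacroix $1,190. Sum = $3,845.
Difference $3,850 − $3,845 = +$5 applied to Dube: Dube becomes $1,535.

Vance: $985; Dube: $1,535; Quinlan: $140; Delacroix: $1,190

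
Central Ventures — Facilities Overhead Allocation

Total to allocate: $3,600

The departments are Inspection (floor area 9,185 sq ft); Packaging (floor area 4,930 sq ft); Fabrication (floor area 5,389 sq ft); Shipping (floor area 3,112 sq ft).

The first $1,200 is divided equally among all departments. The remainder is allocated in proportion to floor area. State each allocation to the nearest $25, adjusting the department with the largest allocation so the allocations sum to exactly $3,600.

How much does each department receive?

Inspection: $1,275 | Packaging: $825 | Fabrication: $875 | Shipping: $625

First tranche $1,200 split equally: $300 each.
Remainder $2,400 by floor area (total 22,616): Inspection 974.71 → $975; Packaging 523.17 → $525; Fabrication 571.88 → $575; Shipping 330.24 → $325.
Totals: Inspection $300 + $975 = $1,275; Packaging $300 + $525 = $825; Fabrication $300 + $575 = $875; Shipping $300 + $325 = $625.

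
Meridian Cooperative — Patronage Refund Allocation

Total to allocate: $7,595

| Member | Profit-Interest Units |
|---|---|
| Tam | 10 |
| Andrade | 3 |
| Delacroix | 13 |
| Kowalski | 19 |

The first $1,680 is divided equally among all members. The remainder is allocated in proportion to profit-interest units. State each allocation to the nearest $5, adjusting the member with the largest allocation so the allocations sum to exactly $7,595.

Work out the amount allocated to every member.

$1,680 shared equally gives $420 per member.
Remainder $5,915 by profit-interest units (total 45): Tam 1,314.44 → $1,315; Andrade 394.33 → $395; Delacroix 1,708.78 → $1,710; Kowalski 2,497.44 → $2,495.
Totals: Tam $420 + $1,315 = $1,735; Andrade $420 + $395 = $815; Delacroix $420 + $1,710 = $2,130; Kowalski $420 + $2,495 = $2,915.

Tam: $1,735 · Andrade: $815 · Delacroix: $2,130 · Kowalski: $2,915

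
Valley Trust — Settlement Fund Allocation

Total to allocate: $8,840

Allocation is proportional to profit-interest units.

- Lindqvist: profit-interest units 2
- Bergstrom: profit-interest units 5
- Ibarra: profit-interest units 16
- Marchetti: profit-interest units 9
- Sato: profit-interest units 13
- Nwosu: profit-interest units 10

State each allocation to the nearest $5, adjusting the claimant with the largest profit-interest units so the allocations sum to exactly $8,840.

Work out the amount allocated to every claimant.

Profit-interest units total: 55.
Proportional shares: Lindqvist 2/55 × $8,840 = 321.45; Bergstrom 5/55 × $8,840 = 803.64; Ibarra 16/55 × $8,840 = 2,571.64; Marchetti 9/55 × $8,840 = 1,446.55; Sato 13/55 × $8,840 = 2,089.45; Nwosu 10/55 × $8,840 = 1,607.27.
Rounded to nearest $5: Lindqvist $320; Bergstrom $805; Ibarra $2,570; Marchetti $1,445; Sato $2,090; Nwosu $1,605. Sum = $8,835.
Difference $8,840 − $8,835 = +$5 applied to largest profit-interest units (Ibarra): Ibarra becomes $2,575.

Lindqvist: $320; Bergstrom: $805; Ibarra: $2,575; Marchetti: $1,445; Sato: $2,090; Nwosu: $1,605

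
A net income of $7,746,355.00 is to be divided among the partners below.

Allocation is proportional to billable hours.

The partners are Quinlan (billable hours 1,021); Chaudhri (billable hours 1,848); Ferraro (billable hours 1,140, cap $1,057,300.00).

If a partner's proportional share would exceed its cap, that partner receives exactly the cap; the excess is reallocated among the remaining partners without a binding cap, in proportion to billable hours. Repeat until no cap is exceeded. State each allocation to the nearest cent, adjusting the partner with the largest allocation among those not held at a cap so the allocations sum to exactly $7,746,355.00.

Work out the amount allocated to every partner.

Quinlan: $2,380,454.92; Chaudhri: $4,308,600.08; Ferraro: $1,057,300.00

Billable hours total: 4,009.
Unconstrained shares: Quinlan 1,972,818.2726; Chaudhri 3,570,781.7511; Ferraro 2,202,754.9763.
Held at cap: Ferraro ($1,057,300.00); residual $6,689,055.00 reallocated over remaining billable hours 2,869.
Shares after redistribution: Quinlan 2,380,454.9163 → $2,380,454.92; Chaudhri 4,308,600.0837 → $4,308,600.08.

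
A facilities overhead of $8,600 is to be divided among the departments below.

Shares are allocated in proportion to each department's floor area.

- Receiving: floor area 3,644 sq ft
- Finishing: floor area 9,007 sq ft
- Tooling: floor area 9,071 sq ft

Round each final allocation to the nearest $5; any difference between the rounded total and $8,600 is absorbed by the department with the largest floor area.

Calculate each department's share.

Sum of floor area: 3,644 + 9,007 + 9,071 = 21,722.
Proportional shares: Receiving 1,442.70; Finishing 3,565.98; Tooling 3,591.32.
After rounding ($5): Receiving $1,445; Finishing $3,565; Tooling $3,590. Sum = $8,600.
Rounded total matches; no reconciliation needed.

Receiving: $1,445 · Finishing: $3,565 · Tooling: $3,590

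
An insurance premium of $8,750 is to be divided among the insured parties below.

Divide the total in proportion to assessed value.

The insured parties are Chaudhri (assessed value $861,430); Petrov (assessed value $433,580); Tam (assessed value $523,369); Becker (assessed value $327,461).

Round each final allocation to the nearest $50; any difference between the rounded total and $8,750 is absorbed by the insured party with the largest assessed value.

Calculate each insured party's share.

Total assessed value = 861,430 + 433,580 + 523,369 + 327,461 = 2,145,840.
Pro-rata amounts: Chaudhri 3,512.62; Petrov 1,767.99; Tam 2,134.12; Becker 1,335.27.
After rounding ($50): Chaudhri $3,500; Petrov $1,750; Tam $2,150; Becker $1,350. Sum = $8,750.
Rounded total matches; no reconciliation needed.

Chaudhri: $3,500; Petrov: $1,750; Tam: $2,150; Becker: $1,350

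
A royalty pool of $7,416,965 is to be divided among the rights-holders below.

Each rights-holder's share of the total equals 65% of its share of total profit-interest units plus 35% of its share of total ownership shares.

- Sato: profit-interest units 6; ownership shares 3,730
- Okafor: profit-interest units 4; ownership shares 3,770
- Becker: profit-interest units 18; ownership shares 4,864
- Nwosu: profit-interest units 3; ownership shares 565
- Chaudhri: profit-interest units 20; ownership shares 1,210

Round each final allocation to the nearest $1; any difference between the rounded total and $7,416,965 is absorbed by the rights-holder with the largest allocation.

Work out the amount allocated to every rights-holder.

Sato: $1,252,012 | Okafor: $1,070,296 | Becker: $2,594,576 | Nwosu: $387,325 | Chaudhri: $2,112,756

Profit-interest units total 51; ownership shares total 14,139.
Blended shares (65% profit-interest units + 35% ownership shares): Sato 0.1688; Okafor 0.1443; Becker 0.3498; Nwosu 0.0522; Chaudhri 0.2849.
Raw shares: Sato 1,252,012.25; Okafor 1,070,296.41; Becker 2,594,575.40; Nwosu 387,324.53; Chaudhri 2,112,756.41.
At nearest $1: Sato $1,252,012; Okafor $1,070,296; Becker $2,594,575; Nwosu $387,325; Chaudhri $2,112,756. Sum = $7,416,964.
Difference $7,416,965 − $7,416,964 = +$1 applied to largest allocation (Becker): Becker becomes $2,594,576.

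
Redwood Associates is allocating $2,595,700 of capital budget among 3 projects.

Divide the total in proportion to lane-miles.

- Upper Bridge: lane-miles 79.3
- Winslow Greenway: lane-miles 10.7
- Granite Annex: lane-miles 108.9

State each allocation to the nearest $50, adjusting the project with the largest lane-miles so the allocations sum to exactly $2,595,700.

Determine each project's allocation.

Upper Bridge: $1,034,900 | Winslow Greenway: $139,650 | Granite Annex: $1,421,150

Total lane-miles = 198.9.
Pro-rata amounts: Upper Bridge 79.3/198.9 × $2,595,700 = 1,034,886.93; Winslow Greenway 10.7/198.9 × $2,595,700 = 139,637.96; Granite Annex 108.9/198.9 × $2,595,700 = 1,421,175.11.
After rounding ($50): Upper Bridge $1,034,900; Winslow Greenway $139,650; Granite Annex $1,421,200. Sum = $2,595,750.
Difference $2,595,700 − $2,595,750 = −$50 applied to largest lane-miles (Granite Annex): Granite Annex becomes $1,421,150.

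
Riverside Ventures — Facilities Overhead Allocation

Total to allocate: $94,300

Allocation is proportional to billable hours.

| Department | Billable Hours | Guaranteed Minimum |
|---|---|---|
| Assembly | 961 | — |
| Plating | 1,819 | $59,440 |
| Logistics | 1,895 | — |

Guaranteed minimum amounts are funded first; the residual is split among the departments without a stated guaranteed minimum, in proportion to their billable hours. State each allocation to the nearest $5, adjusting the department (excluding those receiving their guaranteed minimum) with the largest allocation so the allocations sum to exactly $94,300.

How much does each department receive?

Assembly: $11,730 | Plating: $59,440 | Logistics: $23,130

Minimums first: Plating $59,440. Remaining pool $34,860.
Remaining pool split over remaining billable hours 2,856: Assembly 11,729.85 → $11,730; Logistics 23,130.15 → $23,130.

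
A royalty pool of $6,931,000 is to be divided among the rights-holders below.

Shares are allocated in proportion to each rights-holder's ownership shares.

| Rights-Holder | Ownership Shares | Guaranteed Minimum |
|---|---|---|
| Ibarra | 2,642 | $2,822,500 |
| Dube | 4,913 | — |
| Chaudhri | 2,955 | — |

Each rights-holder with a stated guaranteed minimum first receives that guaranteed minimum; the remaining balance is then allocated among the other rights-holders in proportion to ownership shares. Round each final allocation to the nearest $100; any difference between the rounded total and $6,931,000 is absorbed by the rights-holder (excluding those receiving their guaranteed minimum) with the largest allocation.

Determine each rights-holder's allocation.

Guaranteed amounts: Ibarra $2,822,500. Balance $4,108,500.
Balance split over remaining ownership shares 7,868: Dube 2,565,462.70 → $2,565,500; Chaudhri 1,543,037.30 → $1,543,000.

Ibarra: $2,822,500 | Dube: $2,565,500 | Chaudhri: $1,543,000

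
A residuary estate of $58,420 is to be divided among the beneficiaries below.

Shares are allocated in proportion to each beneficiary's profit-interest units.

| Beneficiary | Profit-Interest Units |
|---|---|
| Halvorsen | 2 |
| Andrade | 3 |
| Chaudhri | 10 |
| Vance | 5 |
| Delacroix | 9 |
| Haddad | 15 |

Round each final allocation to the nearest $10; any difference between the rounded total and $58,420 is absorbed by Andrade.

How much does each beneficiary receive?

Halvorsen: $2,660 · Andrade: $3,970 · Chaudhri: $13,280 · Vance: $6,640 · Delacroix: $11,950 · Haddad: $19,920

Total profit-interest units = 44.
Pro-rata amounts: Halvorsen 2/44 × $58,420 = 2,655.45; Andrade 3/44 × $58,420 = 3,983.18; Chaudhri 10/44 × $58,420 = 13,277.27; Vance 5/44 × $58,420 = 6,638.64; Delacroix 9/44 × $58,420 = 11,949.55; Haddad 15/44 × $58,420 = 19,915.91.
Rounded to nearest $10: Halvorsen $2,660; Andrade $3,980; Chaudhri $13,280; Vance $6,640; Delacroix $11,950; Haddad $19,920. Sum = $58,430.
Difference $58,420 − $58,430 = −$10 applied to Andrade: Andrade becomes $3,970.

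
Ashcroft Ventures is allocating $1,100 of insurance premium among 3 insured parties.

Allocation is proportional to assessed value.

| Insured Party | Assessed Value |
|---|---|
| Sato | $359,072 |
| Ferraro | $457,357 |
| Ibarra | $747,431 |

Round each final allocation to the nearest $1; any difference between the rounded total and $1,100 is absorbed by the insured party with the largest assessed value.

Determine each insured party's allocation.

Sato: $253 | Ferraro: $322 | Ibarra: $525

Assessed value total: 1,563,860.
Proportional shares: Sato 359,072/1,563,860 × $1,100 = 252.57; Ferraro 457,357/1,563,860 × $1,100 = 321.70; Ibarra 747,431/1,563,860 × $1,100 = 525.73.
At nearest $1: Sato $253; Ferraro $322; Ibarra $526. Sum = $1,101.
Difference $1,100 − $1,101 = −$1 applied to largest assessed value (Ibarra): Ibarra becomes $525.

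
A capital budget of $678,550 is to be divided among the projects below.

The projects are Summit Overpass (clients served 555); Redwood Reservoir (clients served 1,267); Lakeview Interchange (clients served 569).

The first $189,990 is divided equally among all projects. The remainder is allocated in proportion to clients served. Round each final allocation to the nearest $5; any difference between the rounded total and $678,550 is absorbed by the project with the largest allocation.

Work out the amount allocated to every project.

Summit Overpass: $176,735 | Redwood Reservoir: $322,220 | Lakeview Interchange: $179,595

Equal tier: $189,990 ÷ 3 = $63,330 apiece.
Remainder $488,560 by clients served (total 2,391): Summit Overpass 113,404.77 → $113,405; Redwood Reservoir 258,889.80 → $258,890; Lakeview Interchange 116,265.43 → $116,265.
Totals: Summit Overpass $63,330 + $113,405 = $176,735; Redwood Reservoir $63,330 + $258,890 = $322,220; Lakeview Interchange $63,330 + $116,265 = $179,595.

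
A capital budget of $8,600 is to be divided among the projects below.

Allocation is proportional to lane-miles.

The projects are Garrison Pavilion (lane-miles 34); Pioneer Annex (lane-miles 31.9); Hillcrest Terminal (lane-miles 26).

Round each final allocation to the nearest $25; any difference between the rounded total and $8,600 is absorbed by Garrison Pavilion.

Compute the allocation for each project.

Sum of lane-miles: 91.9.
Pro-rata amounts: Garrison Pavilion 34/91.9 × $8,600 = 3,181.72; Pioneer Annex 31.9/91.9 × $8,600 = 2,985.20; Hillcrest Terminal 26/91.9 × $8,600 = 2,433.08.
After rounding ($25): Garrison Pavilion $3,175; Pioneer Annex $2,975; Hillcrest Terminal $2,425. Sum = $8,575.
Difference $8,600 − $8,575 = +$25 applied to Garrison Pavilion: Garrison Pavilion becomes $3,200.

Garrison Pavilion: $3,200; Pioneer Annex: $2,975; Hillcrest Terminal: $2,425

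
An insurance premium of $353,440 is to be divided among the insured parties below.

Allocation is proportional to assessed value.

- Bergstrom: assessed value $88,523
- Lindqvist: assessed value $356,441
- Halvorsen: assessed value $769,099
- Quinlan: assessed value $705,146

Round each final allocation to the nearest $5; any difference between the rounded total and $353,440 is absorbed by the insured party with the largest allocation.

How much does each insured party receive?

Bergstrom: $16,300 | Lindqvist: $65,640 | Halvorsen: $141,640 | Quinlan: $129,860

Total assessed value = 1,919,209.
Raw shares: Bergstrom 88,523/1,919,209 × $353,440 = 16,302.33; Lindqvist 356,441/1,919,209 × $353,440 = 65,641.89; Halvorsen 769,099/1,919,209 × $353,440 = 141,636.66; Quinlan 705,146/1,919,209 × $353,440 = 129,859.13.
Rounded to nearest $5: Bergstrom $16,300; Lindqvist $65,640; Halvorsen $141,635; Quinlan $129,860. Sum = $353,435.
Difference $353,440 − $353,435 = +$5 applied to largest allocation (Halvorsen): Halvorsen becomes $141,640.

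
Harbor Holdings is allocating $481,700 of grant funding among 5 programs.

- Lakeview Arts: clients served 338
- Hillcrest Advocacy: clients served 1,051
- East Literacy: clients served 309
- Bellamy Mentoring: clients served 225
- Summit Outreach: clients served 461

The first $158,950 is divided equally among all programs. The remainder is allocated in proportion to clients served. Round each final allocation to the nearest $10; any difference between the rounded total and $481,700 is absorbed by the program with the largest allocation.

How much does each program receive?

Lakeview Arts: $77,550; Hillcrest Advocacy: $174,080; East Literacy: $73,620; Bellamy Mentoring: $62,250; Summit Outreach: $94,200

Equal tier: $158,950 ÷ 5 = $31,790 apiece.
Remainder $322,750 by clients served (total 2,384): Lakeview Arts 45,759.02 → $45,760; Hillcrest Advocacy 142,286.18 → $142,290; East Literacy 41,832.95 → $41,830; Bellamy Mentoring 30,460.89 → $30,460; Summit Outreach 62,410.97 → $62,410.
Totals: Lakeview Arts $31,790 + $45,760 = $77,550; Hillcrest Advocacy $31,790 + $142,290 = $174,080; East Literacy $31,790 + $41,830 = $73,620; Bellamy Mentoring $31,790 + $30,460 = $62,250; Summit Outreach $31,790 + $62,410 = $94,200.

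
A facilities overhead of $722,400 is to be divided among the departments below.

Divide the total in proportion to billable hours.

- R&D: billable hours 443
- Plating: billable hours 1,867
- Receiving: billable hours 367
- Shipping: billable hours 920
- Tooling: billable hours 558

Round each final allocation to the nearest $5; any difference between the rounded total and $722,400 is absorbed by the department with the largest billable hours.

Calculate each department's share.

Billable hours total: 443 + 1,867 + 367 + 920 + 558 = 4,155.
Raw shares: R&D 77,021.23; Plating 324,601.88; Receiving 63,807.65; Shipping 159,953.79; Tooling 97,015.45.
Rounded to nearest $5: R&D $77,020; Plating $324,600; Receiving $63,810; Shipping $159,955; Tooling $97,015. Sum = $722,400.
Rounded total matches; no reconciliation needed.

R&D: $77,020 | Plating: $324,600 | Receiving: $63,810 | Shipping: $159,955 | Tooling: $97,015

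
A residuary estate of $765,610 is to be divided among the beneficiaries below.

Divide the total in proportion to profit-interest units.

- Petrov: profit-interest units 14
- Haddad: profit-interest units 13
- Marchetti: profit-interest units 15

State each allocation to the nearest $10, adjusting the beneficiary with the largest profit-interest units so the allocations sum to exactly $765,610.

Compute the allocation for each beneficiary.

Petrov: $255,200 · Haddad: $236,970 · Marchetti: $273,440

Combined profit-interest units = 42.
Unrounded shares: Petrov 14/42 × $765,610 = 255,203.33; Haddad 13/42 × $765,610 = 236,974.52; Marchetti 15/42 × $765,610 = 273,432.14.
At nearest $10: Petrov $255,200; Haddad $236,970; Marchetti $273,430. Sum = $765,600.
Difference $765,610 − $765,600 = +$10 applied to largest profit-interest units (Marchetti): Marchetti becomes $273,440.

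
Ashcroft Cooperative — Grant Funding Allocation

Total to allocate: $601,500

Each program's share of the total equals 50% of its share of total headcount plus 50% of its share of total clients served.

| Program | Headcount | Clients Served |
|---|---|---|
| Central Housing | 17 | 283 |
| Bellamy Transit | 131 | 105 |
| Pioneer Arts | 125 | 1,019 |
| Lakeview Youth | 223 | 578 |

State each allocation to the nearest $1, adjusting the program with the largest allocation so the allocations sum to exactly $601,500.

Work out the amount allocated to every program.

Central Housing: $53,186 | Bellamy Transit: $95,341 | Pioneer Arts: $230,183 | Lakeview Youth: $222,790

Headcount total 496; clients served total 1,985.
Combined weights (50% headcount + 50% clients served): Central Housing 0.0884; Bellamy Transit 0.1585; Pioneer Arts 0.3827; Lakeview Youth 0.3704.
Pro-rata amounts: Central Housing 53,185.67; Bellamy Transit 95,340.65; Pioneer Arts 230,183.90; Lakeview Youth 222,789.78.
After rounding ($1): Central Housing $53,186; Bellamy Transit $95,341; Pioneer Arts $230,184; Lakeview Youth $222,790. Sum = $601,501.
Difference $601,500 − $601,501 = −$1 applied to largest allocation (Pioneer Arts): Pioneer Arts becomes $230,183.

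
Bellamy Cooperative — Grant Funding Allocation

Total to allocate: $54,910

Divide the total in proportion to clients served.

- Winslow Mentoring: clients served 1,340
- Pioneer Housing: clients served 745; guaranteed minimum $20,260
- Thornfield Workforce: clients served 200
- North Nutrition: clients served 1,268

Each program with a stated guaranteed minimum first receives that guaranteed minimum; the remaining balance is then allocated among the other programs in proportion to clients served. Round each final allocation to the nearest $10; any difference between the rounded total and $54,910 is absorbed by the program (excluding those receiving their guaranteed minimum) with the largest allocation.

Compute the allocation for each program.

Fund the minimums — Pioneer Housing $20,260. Residual $34,650.
Residual split over remaining clients served 2,808: Winslow Mentoring 16,535.26 → $16,540; Thornfield Workforce 2,467.95 → $2,470; North Nutrition 15,646.79 → $15,650.
Rounding difference −$10 applied to Winslow Mentoring → $16,530.

Winslow Mentoring: $16,530; Pioneer Housing: $20,260; Thornfield Workforce: $2,470; North Nutrition: $15,650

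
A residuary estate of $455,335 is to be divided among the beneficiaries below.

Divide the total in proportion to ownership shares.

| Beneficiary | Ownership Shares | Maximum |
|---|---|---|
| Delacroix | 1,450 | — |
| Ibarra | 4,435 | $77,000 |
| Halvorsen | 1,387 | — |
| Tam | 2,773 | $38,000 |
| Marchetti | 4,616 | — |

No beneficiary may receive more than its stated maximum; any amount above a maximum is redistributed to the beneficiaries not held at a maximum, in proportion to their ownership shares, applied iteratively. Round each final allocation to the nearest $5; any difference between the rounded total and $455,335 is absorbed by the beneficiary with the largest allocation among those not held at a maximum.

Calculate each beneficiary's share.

Sum of ownership shares: 14,661.
Proportional shares (ignoring caps): Delacroix 45,033.47; Ibarra 137,740.31; Halvorsen 43,076.85; Tam 86,122.64; Marchetti 143,361.73.
Capped: Ibarra ($77,000), Tam ($38,000); remaining pool $340,335 reallocated over remaining ownership shares 7,453.
Shares after redistribution: Delacroix 66,213.04 → $66,215; Halvorsen 63,336.19 → $63,335; Marchetti 210,785.77 → $210,785.

Delacroix: $66,215; Ibarra: $77,000; Halvorsen: $63,335; Tam: $38,000; Marchetti: $210,785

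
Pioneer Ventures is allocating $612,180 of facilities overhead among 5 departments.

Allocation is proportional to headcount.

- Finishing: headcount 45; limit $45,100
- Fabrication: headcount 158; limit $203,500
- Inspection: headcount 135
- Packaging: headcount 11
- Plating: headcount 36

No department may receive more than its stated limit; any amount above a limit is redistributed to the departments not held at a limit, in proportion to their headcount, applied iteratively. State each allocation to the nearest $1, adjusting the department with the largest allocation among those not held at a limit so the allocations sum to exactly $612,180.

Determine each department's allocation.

Combined headcount = 385.
Pro-rata shares before constraints: Finishing 71,553.51; Fabrication 251,232.31; Inspection 214,660.52; Packaging 17,490.86; Plating 57,242.81.
Cap binds for Finishing ($45,100), Fabrication ($203,500); remaining pool $363,580 reallocated over remaining headcount 182.
Redistributed shares: Inspection 269,688.46 → $269,688; Packaging 21,974.62 → $21,975; Plating 71,916.92 → $71,917.

Finishing: $45,100; Fabrication: $203,500; Inspection: $269,688; Packaging: $21,975; Plating: $71,917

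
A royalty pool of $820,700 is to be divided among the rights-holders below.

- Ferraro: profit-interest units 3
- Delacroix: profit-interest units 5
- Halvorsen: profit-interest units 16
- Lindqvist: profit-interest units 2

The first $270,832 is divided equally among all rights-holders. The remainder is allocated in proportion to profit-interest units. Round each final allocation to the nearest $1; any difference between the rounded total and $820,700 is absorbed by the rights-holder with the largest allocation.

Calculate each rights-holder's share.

Ferraro: $131,154 | Delacroix: $173,452 | Halvorsen: $406,088 | Lindqvist: $110,006

Equal tier: $270,832 ÷ 4 = $67,708 apiece.
Remainder $549,868 by profit-interest units (total 26): Ferraro 63,446.31 → $63,446; Delacroix 105,743.85 → $105,744; Halvorsen 338,380.31 → $338,380; Lindqvist 42,297.54 → $42,298.
Totals: Ferraro $67,708 + $63,446 = $131,154; Delacroix $67,708 + $105,744 = $173,452; Halvorsen $67,708 + $338,380 = $406,088; Lindqvist $67,708 + $42,298 = $110,006.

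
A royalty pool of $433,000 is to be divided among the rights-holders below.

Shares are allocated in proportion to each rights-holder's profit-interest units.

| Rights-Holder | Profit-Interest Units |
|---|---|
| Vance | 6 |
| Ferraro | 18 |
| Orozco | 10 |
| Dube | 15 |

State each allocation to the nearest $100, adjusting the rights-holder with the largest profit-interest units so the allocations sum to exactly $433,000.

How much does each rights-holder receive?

Sum of profit-interest units: 6 + 18 + 10 + 15 = 49.
Pro-rata amounts: Vance 53,020.41; Ferraro 159,061.22; Orozco 88,367.35; Dube 132,551.02.
At nearest $100: Vance $53,000; Ferraro $159,100; Orozco $88,400; Dube $132,600. Sum = $433,100.
Difference $433,000 − $433,100 = −$100 applied to largest profit-interest units (Ferraro): Ferraro becomes $159,000.

Vance: $53,000; Ferraro: $159,000; Orozco: $88,400; Dube: $132,600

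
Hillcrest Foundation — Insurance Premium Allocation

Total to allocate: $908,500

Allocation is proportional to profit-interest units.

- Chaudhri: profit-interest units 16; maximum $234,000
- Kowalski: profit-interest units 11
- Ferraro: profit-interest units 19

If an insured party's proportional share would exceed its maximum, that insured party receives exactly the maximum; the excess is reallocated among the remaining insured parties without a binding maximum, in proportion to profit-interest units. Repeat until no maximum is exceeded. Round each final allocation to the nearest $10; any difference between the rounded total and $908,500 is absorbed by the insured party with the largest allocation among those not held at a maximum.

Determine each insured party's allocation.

Chaudhri: $234,000; Kowalski: $247,320; Ferraro: $427,180

Total profit-interest units = 46.
Pro-rata shares before constraints: Chaudhri 316,000.00; Kowalski 217,250.00; Ferraro 375,250.00.
Capped: Chaudhri ($234,000); remaining pool $674,500 reallocated over remaining profit-interest units 30.
Redistributed shares: Kowalski 247,316.67 → $247,320; Ferraro 427,183.33 → $427,180.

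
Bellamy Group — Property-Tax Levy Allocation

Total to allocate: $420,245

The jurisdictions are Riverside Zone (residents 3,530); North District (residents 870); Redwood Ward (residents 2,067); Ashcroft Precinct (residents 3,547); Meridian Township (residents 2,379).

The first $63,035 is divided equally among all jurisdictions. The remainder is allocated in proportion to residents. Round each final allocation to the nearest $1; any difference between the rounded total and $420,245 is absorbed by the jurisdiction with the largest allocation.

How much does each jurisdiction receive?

Riverside Zone: $114,354 · North District: $37,683 · Redwood Ward: $72,185 · Ashcroft Precinct: $114,845 · Meridian Township: $81,178

$63,035 shared equally gives $12,607 per jurisdiction.
Remainder $357,210 by residents (total 12,393): Riverside Zone 101,747.06 → $101,747; North District 25,076.47 → $25,076; Redwood Ward 59,578.24 → $59,578; Ashcroft Precinct 102,237.06 → $102,237; Meridian Township 68,571.18 → $68,571.
Rounding difference +$1 on remainder applied to Ashcroft Precinct.
Totals: Riverside Zone $12,607 + $101,747 = $114,354; North District $12,607 + $25,076 = $37,683; Redwood Ward $12,607 + $59,578 = $72,185; Ashcroft Precinct $12,607 + $102,238 = $114,845; Meridian Township $12,607 + $68,571 = $81,178.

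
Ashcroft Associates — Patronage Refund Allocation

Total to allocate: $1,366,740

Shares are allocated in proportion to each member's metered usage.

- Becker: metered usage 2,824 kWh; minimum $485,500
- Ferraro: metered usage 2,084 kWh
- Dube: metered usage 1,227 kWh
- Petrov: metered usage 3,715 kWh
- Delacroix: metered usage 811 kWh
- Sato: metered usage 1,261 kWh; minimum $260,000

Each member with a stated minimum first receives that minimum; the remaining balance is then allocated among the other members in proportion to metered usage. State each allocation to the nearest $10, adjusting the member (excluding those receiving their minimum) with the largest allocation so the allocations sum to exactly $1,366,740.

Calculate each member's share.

Becker: $485,500 | Ferraro: $165,200 | Dube: $97,260 | Petrov: $294,490 | Delacroix: $64,290 | Sato: $260,000

Fund the minimums — Becker $485,500; Sato $260,000. Balance $621,240.
Balance split over remaining metered usage 7,837: Ferraro 165,198.95 → $165,200; Dube 97,264.45 → $97,260; Petrov 294,488.53 → $294,490; Delacroix 64,288.07 → $64,290.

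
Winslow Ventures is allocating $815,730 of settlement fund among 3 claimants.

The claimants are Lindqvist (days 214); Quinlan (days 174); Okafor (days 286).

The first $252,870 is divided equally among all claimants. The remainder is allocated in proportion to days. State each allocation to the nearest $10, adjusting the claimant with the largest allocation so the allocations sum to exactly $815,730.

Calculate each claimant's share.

Lindqvist: $263,000; Quinlan: $229,600; Okafor: $323,130

Equal tier: $252,870 ÷ 3 = $84,290 apiece.
Remainder $562,860 by days (total 674): Lindqvist 178,712.23 → $178,710; Quinlan 145,308.07 → $145,310; Okafor 238,839.70 → $238,840.
Totals: Lindqvist $84,290 + $178,710 = $263,000; Quinlan $84,290 + $145,310 = $229,600; Okafor $84,290 + $238,840 = $323,130.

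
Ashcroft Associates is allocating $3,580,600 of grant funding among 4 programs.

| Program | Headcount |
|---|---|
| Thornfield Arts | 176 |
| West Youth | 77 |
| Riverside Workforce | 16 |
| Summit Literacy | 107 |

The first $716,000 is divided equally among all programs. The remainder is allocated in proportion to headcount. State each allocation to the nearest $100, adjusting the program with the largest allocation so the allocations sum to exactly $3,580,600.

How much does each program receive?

Equal tier: $716,000 ÷ 4 = $179,000 apiece.
Remainder $2,864,600 by headcount (total 376): Thornfield Arts 1,340,876.60 → $1,340,900; West Youth 586,633.51 → $586,600; Riverside Workforce 121,897.87 → $121,900; Summit Literacy 815,192.02 → $815,200.
Totals: Thornfield Arts $179,000 + $1,340,900 = $1,519,900; West Youth $179,000 + $586,600 = $765,600; Riverside Workforce $179,000 + $121,900 = $300,900; Summit Literacy $179,000 + $815,200 = $994,200.

Thornfield Arts: $1,519,900 · West Youth: $765,600 · Riverside Workforce: $300,900 · Summit Literacy: $994,200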